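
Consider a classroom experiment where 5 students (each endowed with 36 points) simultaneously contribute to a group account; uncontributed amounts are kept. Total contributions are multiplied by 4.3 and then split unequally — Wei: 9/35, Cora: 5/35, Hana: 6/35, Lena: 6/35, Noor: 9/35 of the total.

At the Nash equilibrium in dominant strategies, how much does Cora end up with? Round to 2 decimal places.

80.23 points

Player j's private return per contributed unit is 4.3 × (j's share). Contributing is weakly dominant for j when that share is at least 1/4.3 = 0.2326, and contributing 0 is dominant otherwise.
The shares above 0.2326 belong to Wei and Noor, contributing 36 each; the remaining 3 contribute 0. Total contributed: 72.
Cora keeps 36 and receives 4.3 × 72 × 5/35 = 44.23 from the group account, for a payoff of 80.23.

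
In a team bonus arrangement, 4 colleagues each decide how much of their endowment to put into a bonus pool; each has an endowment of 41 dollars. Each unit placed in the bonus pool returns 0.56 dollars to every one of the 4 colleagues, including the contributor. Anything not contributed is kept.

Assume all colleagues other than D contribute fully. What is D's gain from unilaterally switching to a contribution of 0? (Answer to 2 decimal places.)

Switching from a contribution of 41 to 0 lets D keep an extra 41 dollars, but lowers the bonus pool by 41, which costs D their own share of that drop: 0.56 × 41 = 22.96.
Net gain = 41 − 22.96 = 18.04. The private return per contributed unit (0.56) is below 1, so free-riding is indeed the best response regardless of what the others do.

18.04 dollars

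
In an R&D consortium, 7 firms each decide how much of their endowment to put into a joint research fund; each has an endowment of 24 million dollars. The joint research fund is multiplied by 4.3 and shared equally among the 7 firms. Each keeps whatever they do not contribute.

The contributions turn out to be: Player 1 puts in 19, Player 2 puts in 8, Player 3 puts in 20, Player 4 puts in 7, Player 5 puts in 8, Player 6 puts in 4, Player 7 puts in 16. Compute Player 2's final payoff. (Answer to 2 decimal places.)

Total contributed: 19 + 8 + 20 + 7 + 8 + 4 + 16 = 82.
Each receives 4.3 × 82 / 7 = 50.37 from the joint research fund.
Player 2 keeps 24 − 8 = 16, so Player 2's payoff is 16 + 50.37 = 66.37.

66.37 million dollars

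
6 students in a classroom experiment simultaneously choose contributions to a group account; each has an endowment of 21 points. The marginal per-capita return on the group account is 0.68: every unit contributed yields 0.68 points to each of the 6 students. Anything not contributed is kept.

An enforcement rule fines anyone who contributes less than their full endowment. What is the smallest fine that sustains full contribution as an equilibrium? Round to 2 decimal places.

Given the others contribute fully, the best deviation is to contribute 0 (any partial contribution still incurs the fine and gives up units whose private return 0.68 is below 1).
Deviating from 21 to 0 saves 21 points but forfeits the deviator's share of the drop in the group account: 0.68 × 21 = 14.28.
So the deviation gain is 21 − 14.28 = 6.72, and the fine must be at least 6.72 points to wipe it out.

6.72 points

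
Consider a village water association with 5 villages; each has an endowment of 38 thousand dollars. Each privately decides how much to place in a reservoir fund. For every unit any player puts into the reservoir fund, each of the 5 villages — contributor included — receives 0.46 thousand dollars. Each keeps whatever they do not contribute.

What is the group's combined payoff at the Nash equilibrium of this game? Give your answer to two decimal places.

The private return per contributed unit is 0.46 < 1, so contributing 0 is dominant for every player. At the Nash equilibrium everyone keeps their 38, and the group total is 5 × 38 = 190.

190.00 thousand dollars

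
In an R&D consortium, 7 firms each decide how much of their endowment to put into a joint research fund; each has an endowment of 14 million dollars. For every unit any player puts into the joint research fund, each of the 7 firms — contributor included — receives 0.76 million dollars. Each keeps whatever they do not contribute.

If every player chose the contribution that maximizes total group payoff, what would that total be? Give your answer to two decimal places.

Each contributed unit returns 5.320 to the group as a whole (0.76 to each of 7 players), which exceeds 1, so the social optimum is full contribution: group total = 5.320 × 98 = 521.36.

521.36 million dollars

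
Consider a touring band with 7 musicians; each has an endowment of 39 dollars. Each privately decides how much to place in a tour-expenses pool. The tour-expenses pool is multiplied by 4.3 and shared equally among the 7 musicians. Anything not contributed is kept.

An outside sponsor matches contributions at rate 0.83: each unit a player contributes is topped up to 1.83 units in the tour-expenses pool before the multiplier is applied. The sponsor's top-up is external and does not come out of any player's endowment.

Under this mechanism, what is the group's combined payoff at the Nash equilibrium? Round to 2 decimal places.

Under the mechanism each unit contributed yields 4.3 × 1.83 / 7 = 1.1241 back to its contributor per unit of net cost, which exceeds 1, making full contribution the dominant choice for everyone.
At the Nash equilibrium everyone contributes 39. Group total payoff = 4.3 × 1.83 × 273 = 2148.24.

2148.24 dollars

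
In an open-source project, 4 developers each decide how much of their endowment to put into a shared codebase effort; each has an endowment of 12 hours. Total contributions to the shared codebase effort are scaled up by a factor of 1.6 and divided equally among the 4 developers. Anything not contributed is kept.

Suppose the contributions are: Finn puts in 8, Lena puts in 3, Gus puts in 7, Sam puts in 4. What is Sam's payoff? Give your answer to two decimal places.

Total contributed: 8 + 3 + 7 + 4 = 22.
Each receives 1.6 × 22 / 4 = 8.80 from the shared codebase effort.
Sam keeps 12 − 4 = 8, so Sam's payoff is 8 + 8.80 = 16.80.

16.80 hours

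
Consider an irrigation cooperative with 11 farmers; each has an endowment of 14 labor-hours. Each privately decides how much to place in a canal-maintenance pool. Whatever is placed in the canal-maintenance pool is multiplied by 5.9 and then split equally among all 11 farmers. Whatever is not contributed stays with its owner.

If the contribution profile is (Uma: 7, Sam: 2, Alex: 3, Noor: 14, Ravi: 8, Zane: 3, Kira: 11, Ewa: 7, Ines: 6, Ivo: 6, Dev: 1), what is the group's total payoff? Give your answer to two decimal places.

487.20 labor-hours

Total contributed: 7 + 2 + 3 + 14 + 8 + 3 + 11 + 7 + 6 + 6 + 1 = 68; total kept: 11 × 14 − 68 = 86.
The canal-maintenance pool pays out 5.9 × 68 = 401.20 in aggregate.
Group total = 86 + 401.20 = 487.20.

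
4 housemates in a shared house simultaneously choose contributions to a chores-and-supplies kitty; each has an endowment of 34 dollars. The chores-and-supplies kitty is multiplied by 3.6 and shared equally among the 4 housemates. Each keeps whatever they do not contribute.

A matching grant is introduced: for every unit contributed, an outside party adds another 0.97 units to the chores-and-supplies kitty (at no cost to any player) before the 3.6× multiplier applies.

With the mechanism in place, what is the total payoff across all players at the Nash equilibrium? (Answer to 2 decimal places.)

The effective private return per unit is now 3.6 × 1.97 / 4 = 1.7730 > 1, so every player's dominant strategy flips to full contribution.
At the Nash equilibrium everyone contributes 34. Group total payoff = 3.6 × 1.97 × 136 = 964.51.

964.51 dollars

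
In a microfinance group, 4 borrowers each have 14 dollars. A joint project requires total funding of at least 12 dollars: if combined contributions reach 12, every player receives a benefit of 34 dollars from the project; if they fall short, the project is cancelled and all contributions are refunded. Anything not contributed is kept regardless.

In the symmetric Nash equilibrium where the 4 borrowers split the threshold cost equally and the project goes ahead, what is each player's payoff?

Equal share of the threshold: 12/4 = 3.
At this profile no one gains by cutting their contribution: any cut drops the total below 12, the project is cancelled, contributions are refunded, and the deviator ends with 14, which is less than 14 − 3 + 34 = 45. Contributing more than 3 just wastes the excess. So contributing exactly 3 is a best response.
Each player's payoff: 14 − 3 + 34 = 45.

45 dollars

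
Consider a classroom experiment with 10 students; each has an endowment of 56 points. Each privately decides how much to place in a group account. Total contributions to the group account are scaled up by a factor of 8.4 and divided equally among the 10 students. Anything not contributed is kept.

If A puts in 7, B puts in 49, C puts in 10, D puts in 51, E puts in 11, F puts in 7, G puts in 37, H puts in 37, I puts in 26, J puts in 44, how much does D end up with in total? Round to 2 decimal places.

Total contributed: 7 + 49 + 10 + 51 + 11 + 7 + 37 + 37 + 26 + 44 = 279.
Each receives 8.4 × 279 / 10 = 234.36 from the group account.
D keeps 56 − 51 = 5, so D's payoff is 5 + 234.36 = 239.36.

239.36 points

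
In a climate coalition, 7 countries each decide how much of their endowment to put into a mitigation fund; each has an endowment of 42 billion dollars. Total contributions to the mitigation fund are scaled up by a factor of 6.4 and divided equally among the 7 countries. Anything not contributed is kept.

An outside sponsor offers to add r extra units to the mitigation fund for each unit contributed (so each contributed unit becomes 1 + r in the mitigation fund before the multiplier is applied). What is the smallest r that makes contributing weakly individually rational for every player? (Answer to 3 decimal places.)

0.094

With matching at rate r, one contributed unit becomes (1 + r) in the mitigation fund and returns 6.4 × (1 + r) / 7 to the contributor.
Setting this equal to 1: 1 + r = 7/6.4 = 1.0938.
So the minimum matching rate is r = 1.0938 − 1 = 0.094.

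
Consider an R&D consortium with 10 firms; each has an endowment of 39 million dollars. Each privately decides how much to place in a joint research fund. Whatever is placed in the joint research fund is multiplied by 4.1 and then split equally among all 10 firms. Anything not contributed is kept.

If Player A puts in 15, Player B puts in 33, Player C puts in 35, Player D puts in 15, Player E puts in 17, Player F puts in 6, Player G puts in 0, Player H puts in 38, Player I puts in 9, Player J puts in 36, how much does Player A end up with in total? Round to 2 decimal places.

107.64 million dollars

Total contributed: 15 + 33 + 35 + 15 + 17 + 6 + 0 + 38 + 9 + 36 = 204.
Each receives 4.1 × 204 / 10 = 83.64 from the joint research fund.
Player A keeps 39 − 15 = 24, so Player A's payoff is 24 + 83.64 = 107.64.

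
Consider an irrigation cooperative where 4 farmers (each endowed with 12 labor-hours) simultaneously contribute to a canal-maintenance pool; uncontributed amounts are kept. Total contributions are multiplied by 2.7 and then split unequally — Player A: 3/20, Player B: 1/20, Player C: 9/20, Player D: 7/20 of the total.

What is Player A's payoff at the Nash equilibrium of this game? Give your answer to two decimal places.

Player j's private return per contributed unit is 2.7 × (j's share). Contributing is weakly dominant for j when that share is at least 1/2.7 = 0.3704, and contributing 0 is dominant otherwise.
The only share above 0.3704 is Player C's 9/20, contributing 12; the remaining 3 contribute 0. Total contributed: 12.
Player A keeps 12 and receives 2.7 × 12 × 3/20 = 4.86 from the canal-maintenance pool, for a payoff of 16.86.

16.86 labor-hours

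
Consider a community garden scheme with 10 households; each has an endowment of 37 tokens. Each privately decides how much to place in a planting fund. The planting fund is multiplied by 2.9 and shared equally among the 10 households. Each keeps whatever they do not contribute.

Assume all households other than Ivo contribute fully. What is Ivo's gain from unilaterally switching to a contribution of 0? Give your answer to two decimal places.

Switching from a contribution of 37 to 0 lets Ivo keep an extra 37 tokens, but lowers the planting fund by 37, which costs Ivo their own share of that drop: 2.9/10 × 37 = 10.73.
Net gain = 37 − 10.73 = 26.27. The private return per contributed unit (0.2900) is below 1, so free-riding is indeed the best response regardless of what the others do.

26.27 tokens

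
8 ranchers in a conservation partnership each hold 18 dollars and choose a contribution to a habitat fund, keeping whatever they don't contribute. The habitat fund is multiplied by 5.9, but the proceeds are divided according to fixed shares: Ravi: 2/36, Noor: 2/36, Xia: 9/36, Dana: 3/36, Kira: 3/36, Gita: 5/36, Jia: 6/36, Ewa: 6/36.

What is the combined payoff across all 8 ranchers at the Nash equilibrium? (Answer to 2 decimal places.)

Player j's private return per contributed unit is 5.9 × (j's share). Contributing is weakly dominant for j when that share is at least 1/5.9 = 0.1695, and contributing 0 is dominant otherwise.
Xia alone (share 9/36) is above the threshold, contributing 18; the remaining 7 contribute 0. Total contributed: 18.
The habitat fund pays out 5.9 × 18 = 106.20 in total (split across the unequal shares, but the aggregate is all that matters for the group sum).
The 7 free-riders keep 18 each, adding 126. Group total = 126 + 106.20 = 232.20.

232.20 dollars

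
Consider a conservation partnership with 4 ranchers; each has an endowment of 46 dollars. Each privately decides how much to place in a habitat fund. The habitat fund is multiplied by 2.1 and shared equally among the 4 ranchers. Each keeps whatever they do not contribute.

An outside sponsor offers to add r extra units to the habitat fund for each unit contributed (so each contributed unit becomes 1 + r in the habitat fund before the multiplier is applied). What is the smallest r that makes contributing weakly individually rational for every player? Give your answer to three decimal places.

0.905

With matching at rate r, one contributed unit becomes (1 + r) in the habitat fund and returns 2.1 × (1 + r) / 4 to the contributor.
Setting this equal to 1: 1 + r = 4/2.1 = 1.9048.
So the minimum matching rate is r = 1.9048 − 1 = 0.905.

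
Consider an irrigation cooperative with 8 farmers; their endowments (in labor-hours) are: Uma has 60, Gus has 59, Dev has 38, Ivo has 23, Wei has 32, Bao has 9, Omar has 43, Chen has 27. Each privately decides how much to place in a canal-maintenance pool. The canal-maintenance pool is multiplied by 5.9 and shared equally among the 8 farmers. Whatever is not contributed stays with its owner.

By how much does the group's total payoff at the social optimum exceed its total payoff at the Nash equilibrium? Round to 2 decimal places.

The private return per contributed unit is 5.9/8 = 0.7375 < 1 for every player regardless of endowment, so the Nash equilibrium is zero contribution and the group total is Σ E_j = 60 + 59 + 38 + 23 + 32 + 9 + 43 + 27 = 291.
Each contributed unit returns 5.900 to the group, so the social optimum is full contribution by everyone: group total = 5.900 × 291 = 1716.90.
Efficiency loss = (5.900 − 1) × 291 = 1425.90.

1425.90 labor-hours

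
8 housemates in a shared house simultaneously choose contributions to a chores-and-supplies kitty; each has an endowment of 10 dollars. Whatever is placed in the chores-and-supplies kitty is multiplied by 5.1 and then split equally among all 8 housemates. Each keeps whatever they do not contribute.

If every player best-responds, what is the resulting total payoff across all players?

Each contributed unit returns 5.1/8 = 0.6375 to its contributor — below 1 — so contributing 0 is dominant for every player. At the Nash equilibrium everyone keeps their 10, and the group total is 8 × 10 = 80.

80.00 dollars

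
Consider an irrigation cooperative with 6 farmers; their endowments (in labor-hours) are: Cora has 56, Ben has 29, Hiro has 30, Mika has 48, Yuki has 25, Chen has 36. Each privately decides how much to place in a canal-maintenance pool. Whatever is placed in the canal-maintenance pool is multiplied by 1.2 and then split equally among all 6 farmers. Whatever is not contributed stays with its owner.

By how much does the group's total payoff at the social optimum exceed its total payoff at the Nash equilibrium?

The private return per contributed unit is 1.2/6 = 0.2000 < 1 for every player regardless of endowment, so the Nash equilibrium is zero contribution and the group total is Σ E_j = 56 + 29 + 30 + 48 + 25 + 36 = 224.
Each contributed unit returns 1.200 to the group, so the social optimum is full contribution by everyone: group total = 1.200 × 224 = 268.80.
Efficiency loss = (1.200 − 1) × 224 = 44.80.

44.80 labor-hours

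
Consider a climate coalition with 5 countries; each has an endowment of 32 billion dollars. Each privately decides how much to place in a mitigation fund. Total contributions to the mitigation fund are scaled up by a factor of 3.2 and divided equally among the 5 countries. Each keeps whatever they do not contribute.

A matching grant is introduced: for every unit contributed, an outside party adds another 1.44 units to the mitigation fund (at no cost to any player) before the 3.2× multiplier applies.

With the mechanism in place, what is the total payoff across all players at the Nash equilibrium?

The effective private return per unit is now 3.2 × 2.44 / 5 = 1.5616 > 1, so every player's dominant strategy flips to full contribution.
At the Nash equilibrium everyone contributes 32. Group total payoff = 3.2 × 2.44 × 160 = 1249.28.

1249.28 billion dollars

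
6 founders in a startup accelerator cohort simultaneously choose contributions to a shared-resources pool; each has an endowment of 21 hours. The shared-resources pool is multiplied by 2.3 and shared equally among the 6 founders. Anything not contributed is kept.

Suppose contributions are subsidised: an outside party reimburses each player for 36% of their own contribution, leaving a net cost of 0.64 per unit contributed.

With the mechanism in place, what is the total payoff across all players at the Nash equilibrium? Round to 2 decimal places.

Even with the mechanism, each unit contributed returns only (2.3/6) / 0.64 = 0.5990 per unit of net cost, so contributing nothing is still dominant.
Everyone keeps their endowment and the group total is 6 × 21 = 126.

126.00 hours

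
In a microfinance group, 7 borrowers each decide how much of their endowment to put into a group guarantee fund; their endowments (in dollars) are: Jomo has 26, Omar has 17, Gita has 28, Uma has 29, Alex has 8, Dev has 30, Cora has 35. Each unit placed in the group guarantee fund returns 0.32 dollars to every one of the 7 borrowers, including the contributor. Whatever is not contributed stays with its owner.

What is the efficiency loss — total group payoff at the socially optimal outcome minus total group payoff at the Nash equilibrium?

The private return per contributed unit is 0.32 < 1 for everyone, so the Nash equilibrium is zero contribution and the group total is Σ E_j = 26 + 17 + 28 + 29 + 8 + 30 + 35 = 173.
Each contributed unit returns 2.240 to the group, so the social optimum is full contribution by everyone: group total = 2.240 × 173 = 387.52.
Efficiency loss = (2.240 − 1) × 173 = 214.52.

214.52 dollars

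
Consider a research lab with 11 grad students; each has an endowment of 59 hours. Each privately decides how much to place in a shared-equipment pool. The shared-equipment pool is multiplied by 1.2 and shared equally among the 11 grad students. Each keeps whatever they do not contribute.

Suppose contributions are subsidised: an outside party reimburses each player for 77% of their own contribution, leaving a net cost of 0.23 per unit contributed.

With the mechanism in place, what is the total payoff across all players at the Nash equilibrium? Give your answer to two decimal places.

With the mechanism, a contributed unit returns (1.2/11) / 0.23 = 0.4743 per unit of net cost — still below 1 — so contributing 0 remains dominant for every player.
At the Nash equilibrium no one contributes; group total payoff = 11 × 59 = 649.

649.00 hours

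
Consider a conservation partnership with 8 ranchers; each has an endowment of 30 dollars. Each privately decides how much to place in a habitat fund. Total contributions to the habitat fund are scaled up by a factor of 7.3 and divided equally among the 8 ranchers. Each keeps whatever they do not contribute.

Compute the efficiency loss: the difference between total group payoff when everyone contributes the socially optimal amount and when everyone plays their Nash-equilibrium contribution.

Each contributed unit returns 7.3/8 = 0.9125 to its contributor — below 1 — so contributing 0 is dominant for every player. At the Nash equilibrium everyone keeps their 30, and the group total is 8 × 30 = 240.
Each contributed unit returns 7.300 to the group as a whole (0.9125 to each of 8 players), which exceeds 1, so the social optimum is full contribution: group total = 7.300 × 240 = 1752.00.
Efficiency loss = 1752.00 − 240 = 1512.00.

1512.00 dollars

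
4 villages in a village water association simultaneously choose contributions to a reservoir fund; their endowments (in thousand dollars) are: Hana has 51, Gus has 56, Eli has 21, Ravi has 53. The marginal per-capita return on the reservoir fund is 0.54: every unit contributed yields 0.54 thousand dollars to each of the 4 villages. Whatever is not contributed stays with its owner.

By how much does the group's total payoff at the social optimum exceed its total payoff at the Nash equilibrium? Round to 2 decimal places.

The private return per contributed unit is 0.54 < 1 for everyone, so the Nash equilibrium is zero contribution and the group total is Σ E_j = 51 + 56 + 21 + 53 = 181.
Each contributed unit returns 2.160 to the group, so the social optimum is full contribution by everyone: group total = 2.160 × 181 = 390.96.
Efficiency loss = (2.160 − 1) × 181 = 209.96.

209.96 thousand dollars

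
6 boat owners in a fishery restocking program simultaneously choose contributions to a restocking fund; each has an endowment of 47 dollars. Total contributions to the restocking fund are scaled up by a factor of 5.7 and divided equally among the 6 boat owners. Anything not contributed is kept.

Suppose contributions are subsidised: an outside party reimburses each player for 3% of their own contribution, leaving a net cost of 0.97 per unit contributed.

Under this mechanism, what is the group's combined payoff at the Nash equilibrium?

The effective private return is (5.7/6) / 0.97 = 0.9794, which is still under 1, so the mechanism doesn't change anyone's dominant strategy: zero contribution.
At the Nash equilibrium no one contributes; group total payoff = 6 × 47 = 282.

282.00 dollars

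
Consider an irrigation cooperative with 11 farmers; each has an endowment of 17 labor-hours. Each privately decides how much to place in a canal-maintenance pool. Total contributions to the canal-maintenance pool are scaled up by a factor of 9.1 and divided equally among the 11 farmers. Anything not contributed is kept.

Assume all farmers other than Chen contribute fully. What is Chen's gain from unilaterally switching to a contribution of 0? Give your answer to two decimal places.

2.94 labor-hours

Switching from a contribution of 17 to 0 lets Chen keep an extra 17 labor-hours, but lowers the canal-maintenance pool by 17, which costs Chen their own share of that drop: 9.1/11 × 17 = 14.06.
Net gain = 17 − 14.06 = 2.94. The private return per contributed unit (0.8273) is below 1, so free-riding is indeed the best response regardless of what the others do.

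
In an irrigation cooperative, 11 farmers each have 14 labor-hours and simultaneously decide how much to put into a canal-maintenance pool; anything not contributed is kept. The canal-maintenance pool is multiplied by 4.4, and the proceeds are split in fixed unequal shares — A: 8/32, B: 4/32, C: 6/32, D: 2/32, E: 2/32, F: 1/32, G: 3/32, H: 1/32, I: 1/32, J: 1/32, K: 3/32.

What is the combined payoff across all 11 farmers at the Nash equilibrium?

For player j, contributing a unit is worthwhile iff 4.4 × (j's share) ≥ 1, i.e. iff j's share is at least 0.2273.
A alone (share 8/32) is above the threshold, contributing 14; the remaining 10 contribute 0. Total contributed: 14.
The canal-maintenance pool pays out 4.4 × 14 = 61.60 in total (split across the unequal shares, but the aggregate is all that matters for the group sum).
The 10 free-riders keep 14 each, adding 140. Group total = 140 + 61.60 = 201.60.

201.60 labor-hours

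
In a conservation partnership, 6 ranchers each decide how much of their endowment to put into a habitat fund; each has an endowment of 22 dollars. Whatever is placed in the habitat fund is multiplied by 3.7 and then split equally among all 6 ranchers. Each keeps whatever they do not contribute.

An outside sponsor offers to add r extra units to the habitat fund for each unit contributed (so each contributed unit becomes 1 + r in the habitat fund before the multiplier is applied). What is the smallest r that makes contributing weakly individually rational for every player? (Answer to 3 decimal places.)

With matching at rate r, one contributed unit becomes (1 + r) in the habitat fund and returns 3.7 × (1 + r) / 6 to the contributor.
Setting this equal to 1: 1 + r = 6/3.7 = 1.6216.
So the minimum matching rate is r = 1.6216 − 1 = 0.622.

0.622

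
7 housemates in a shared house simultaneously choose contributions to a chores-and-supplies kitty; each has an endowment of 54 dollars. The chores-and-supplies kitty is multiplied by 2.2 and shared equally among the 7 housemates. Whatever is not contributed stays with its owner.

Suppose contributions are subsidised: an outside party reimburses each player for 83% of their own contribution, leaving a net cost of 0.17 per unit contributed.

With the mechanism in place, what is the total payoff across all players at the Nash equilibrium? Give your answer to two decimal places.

The effective private return per unit is now (2.2/7) / 0.17 = 1.8487 > 1, so every player's dominant strategy flips to full contribution.
So the Nash equilibrium is full contribution by all 7; the group earns 7 × (54 × 0.83 + 2.2 × 54) = 1145.34.

1145.34 dollars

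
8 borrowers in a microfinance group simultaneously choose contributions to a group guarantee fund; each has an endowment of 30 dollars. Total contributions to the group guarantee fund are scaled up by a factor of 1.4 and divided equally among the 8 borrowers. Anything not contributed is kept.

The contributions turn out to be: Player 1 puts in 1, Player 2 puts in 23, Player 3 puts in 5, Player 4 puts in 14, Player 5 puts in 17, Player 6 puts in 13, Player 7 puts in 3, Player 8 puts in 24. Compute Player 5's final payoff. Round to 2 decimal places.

30.50 dollars

Total contributed: 1 + 23 + 5 + 14 + 17 + 13 + 3 + 24 = 100.
Each receives 1.4 × 100 / 8 = 17.50 from the group guarantee fund.
Player 5 keeps 30 − 17 = 13, so Player 5's payoff is 13 + 17.50 = 30.50.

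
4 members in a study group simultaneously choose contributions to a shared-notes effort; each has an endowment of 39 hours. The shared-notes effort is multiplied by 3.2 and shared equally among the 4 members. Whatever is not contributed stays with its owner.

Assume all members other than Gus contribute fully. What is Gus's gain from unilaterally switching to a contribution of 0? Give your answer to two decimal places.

7.80 hours

Switching from a contribution of 39 to 0 lets Gus keep an extra 39 hours, but lowers the shared-notes effort by 39, which costs Gus their own share of that drop: 3.2/4 × 39 = 31.20.
Net gain = 39 − 31.20 = 7.80. The private return per contributed unit (0.8000) is below 1, so free-riding is indeed the best response regardless of what the others do.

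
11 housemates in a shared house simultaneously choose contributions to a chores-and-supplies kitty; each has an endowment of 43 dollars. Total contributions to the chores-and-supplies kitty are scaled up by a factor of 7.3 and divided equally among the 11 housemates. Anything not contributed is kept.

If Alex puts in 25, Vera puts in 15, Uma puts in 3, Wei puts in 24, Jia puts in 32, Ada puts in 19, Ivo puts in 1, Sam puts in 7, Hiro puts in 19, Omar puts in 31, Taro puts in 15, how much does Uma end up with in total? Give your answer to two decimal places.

166.75 dollars

Total contributed: 25 + 15 + 3 + 24 + 32 + 19 + 1 + 7 + 19 + 31 + 15 = 191.
Each receives 7.3 × 191 / 11 = 126.75 from the chores-and-supplies kitty.
Uma keeps 43 − 3 = 40, so Uma's payoff is 40 + 126.75 = 166.75.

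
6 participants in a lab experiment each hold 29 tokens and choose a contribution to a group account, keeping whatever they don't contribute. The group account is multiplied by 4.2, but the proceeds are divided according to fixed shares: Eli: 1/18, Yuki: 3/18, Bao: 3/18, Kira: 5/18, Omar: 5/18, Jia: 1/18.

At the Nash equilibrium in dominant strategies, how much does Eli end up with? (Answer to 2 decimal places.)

42.53 tokens

A player with share s gets back 4.2·s per unit contributed, so full contribution is dominant for anyone with s > 1/4.2 = 0.2381 and zero contribution is dominant for anyone below.
Kira and Omar clear that bar, contributing 29 each; the remaining 4 contribute 0. Total contributed: 58.
Eli keeps 29 and receives 4.2 × 58 × 1/18 = 13.53 from the group account, for a payoff of 42.53.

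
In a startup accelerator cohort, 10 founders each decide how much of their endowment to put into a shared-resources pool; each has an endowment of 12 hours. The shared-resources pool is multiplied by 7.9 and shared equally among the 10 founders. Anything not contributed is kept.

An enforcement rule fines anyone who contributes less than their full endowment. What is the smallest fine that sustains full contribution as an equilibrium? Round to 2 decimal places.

2.52 hours

Given the others contribute fully, the best deviation is to contribute 0 (any partial contribution still incurs the fine and gives up units whose private return 0.7900 is below 1).
Deviating from 12 to 0 saves 12 hours but forfeits the deviator's share of the drop in the shared-resources pool: 7.9/10 × 12 = 9.48.
So the deviation gain is 12 − 9.48 = 2.52, and the fine must be at least 2.52 hours to wipe it out.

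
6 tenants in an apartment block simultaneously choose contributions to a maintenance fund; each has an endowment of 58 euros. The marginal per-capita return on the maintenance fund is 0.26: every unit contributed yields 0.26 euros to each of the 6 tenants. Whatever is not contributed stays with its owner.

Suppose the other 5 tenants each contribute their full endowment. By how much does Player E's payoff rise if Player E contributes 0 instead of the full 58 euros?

Switching from a contribution of 58 to 0 lets Player E keep an extra 58 euros, but lowers the maintenance fund by 58, which costs Player E their own share of that drop: 0.26 × 58 = 15.08.
Net gain = 58 − 15.08 = 42.92. The private return per contributed unit (0.26) is below 1, so free-riding is indeed the best response regardless of what the others do.

42.92 euros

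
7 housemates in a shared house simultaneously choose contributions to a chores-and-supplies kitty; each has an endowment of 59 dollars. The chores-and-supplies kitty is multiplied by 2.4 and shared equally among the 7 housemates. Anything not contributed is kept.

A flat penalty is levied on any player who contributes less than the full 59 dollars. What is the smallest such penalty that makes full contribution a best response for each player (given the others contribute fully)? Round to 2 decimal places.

38.77 dollars

Given the others contribute fully, the best deviation is to contribute 0 (any partial contribution still incurs the fine and gives up units whose private return 0.3429 is below 1).
Deviating from 59 to 0 saves 59 dollars but forfeits the deviator's share of the drop in the chores-and-supplies kitty: 2.4/7 × 59 = 20.23.
So the deviation gain is 59 − 20.23 = 38.77, and the fine must be at least 38.77 dollars to wipe it out.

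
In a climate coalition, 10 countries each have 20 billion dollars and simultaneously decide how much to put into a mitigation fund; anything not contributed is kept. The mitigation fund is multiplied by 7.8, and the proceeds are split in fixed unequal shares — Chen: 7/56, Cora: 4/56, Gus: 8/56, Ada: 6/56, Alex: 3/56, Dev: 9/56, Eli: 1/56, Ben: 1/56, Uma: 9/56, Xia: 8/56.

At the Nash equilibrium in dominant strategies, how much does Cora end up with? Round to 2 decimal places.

Player j's private return per contributed unit is 7.8 × (j's share). Contributing is weakly dominant for j when that share is at least 1/7.8 = 0.1282, and contributing 0 is dominant otherwise.
Gus, Dev, Uma and Xia are above the threshold, contributing 20 each; the remaining 6 contribute 0. Total contributed: 80.
Cora keeps 20 and receives 7.8 × 80 × 4/56 = 44.57 from the mitigation fund, for a payoff of 64.57.

64.57 billion dollars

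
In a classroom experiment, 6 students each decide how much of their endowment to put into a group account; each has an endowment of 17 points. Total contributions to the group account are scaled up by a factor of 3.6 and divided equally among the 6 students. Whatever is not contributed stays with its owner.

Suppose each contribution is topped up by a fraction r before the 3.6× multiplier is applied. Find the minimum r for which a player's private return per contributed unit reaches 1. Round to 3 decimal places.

0.667

With matching at rate r, one contributed unit becomes (1 + r) in the group account and returns 3.6 × (1 + r) / 6 to the contributor.
Setting this equal to 1: 1 + r = 6/3.6 = 1.6667.
So the minimum matching rate is r = 1.6667 − 1 = 0.667.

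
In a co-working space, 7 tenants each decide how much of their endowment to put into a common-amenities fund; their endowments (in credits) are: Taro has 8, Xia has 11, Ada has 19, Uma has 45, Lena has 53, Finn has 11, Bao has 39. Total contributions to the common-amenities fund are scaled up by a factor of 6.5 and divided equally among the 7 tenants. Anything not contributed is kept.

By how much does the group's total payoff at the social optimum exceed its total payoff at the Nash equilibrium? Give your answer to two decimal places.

1023.00 credits

The private return per contributed unit is 6.5/7 = 0.9286 < 1 for every player regardless of endowment, so the Nash equilibrium is zero contribution and the group total is Σ E_j = 8 + 11 + 19 + 45 + 53 + 11 + 39 = 186.
Each contributed unit returns 6.500 to the group, so the social optimum is full contribution by everyone: group total = 6.500 × 186 = 1209.00.
Efficiency loss = (6.500 − 1) × 186 = 1023.00.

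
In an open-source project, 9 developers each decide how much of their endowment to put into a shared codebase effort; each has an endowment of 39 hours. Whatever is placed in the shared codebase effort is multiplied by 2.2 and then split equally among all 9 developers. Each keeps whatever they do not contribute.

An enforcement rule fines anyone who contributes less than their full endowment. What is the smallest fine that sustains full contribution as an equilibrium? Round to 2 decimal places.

Given the others contribute fully, the best deviation is to contribute 0 (any partial contribution still incurs the fine and gives up units whose private return 0.2444 is below 1).
Deviating from 39 to 0 saves 39 hours but forfeits the deviator's share of the drop in the shared codebase effort: 2.2/9 × 39 = 9.53.
So the deviation gain is 39 − 9.53 = 29.47, and the fine must be at least 29.47 hours to wipe it out.

29.47 hours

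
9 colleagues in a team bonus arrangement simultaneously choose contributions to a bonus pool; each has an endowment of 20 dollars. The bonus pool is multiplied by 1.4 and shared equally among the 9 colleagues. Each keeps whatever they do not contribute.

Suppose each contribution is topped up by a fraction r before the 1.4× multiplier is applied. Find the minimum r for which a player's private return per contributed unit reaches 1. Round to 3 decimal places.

5.429

With matching at rate r, one contributed unit becomes (1 + r) in the bonus pool and returns 1.4 × (1 + r) / 9 to the contributor.
Setting this equal to 1: 1 + r = 9/1.4 = 6.4286.
So the minimum matching rate is r = 6.4286 − 1 = 5.429.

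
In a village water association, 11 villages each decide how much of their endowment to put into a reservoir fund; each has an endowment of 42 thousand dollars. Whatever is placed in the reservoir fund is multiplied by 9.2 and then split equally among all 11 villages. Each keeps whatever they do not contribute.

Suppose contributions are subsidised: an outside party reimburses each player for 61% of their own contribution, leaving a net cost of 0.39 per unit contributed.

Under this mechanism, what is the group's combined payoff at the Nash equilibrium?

4532.22 thousand dollars

The effective private return per unit is now (9.2/11) / 0.39 = 2.1445 > 1, so every player's dominant strategy flips to full contribution.
So the Nash equilibrium is full contribution by all 11; the group earns 11 × (42 × 0.61 + 9.2 × 42) = 4532.22.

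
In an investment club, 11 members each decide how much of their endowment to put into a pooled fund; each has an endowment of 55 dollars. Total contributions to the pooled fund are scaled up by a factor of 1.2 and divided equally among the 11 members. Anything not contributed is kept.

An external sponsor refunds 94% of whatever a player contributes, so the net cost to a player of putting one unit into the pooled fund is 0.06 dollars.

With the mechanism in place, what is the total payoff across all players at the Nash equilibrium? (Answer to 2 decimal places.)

1294.70 dollars

With the mechanism, a contributed unit returns (1.2/11) / 0.06 = 1.8182 per unit of net cost to the contributor — now above 1 — so contributing fully is weakly dominant for every player.
So the Nash equilibrium is full contribution by all 11; the group earns 11 × (55 × 0.94 + 1.2 × 55) = 1294.70.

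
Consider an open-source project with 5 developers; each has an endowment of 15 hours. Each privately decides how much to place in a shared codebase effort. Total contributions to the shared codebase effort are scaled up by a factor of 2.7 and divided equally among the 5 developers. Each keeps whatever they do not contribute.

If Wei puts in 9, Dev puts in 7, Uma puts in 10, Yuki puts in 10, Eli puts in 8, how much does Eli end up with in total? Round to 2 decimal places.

30.76 hours

Total contributed: 9 + 7 + 10 + 10 + 8 = 44.
Each receives 2.7 × 44 / 5 = 23.76 from the shared codebase effort.
Eli keeps 15 − 8 = 7, so Eli's payoff is 7 + 23.76 = 30.76.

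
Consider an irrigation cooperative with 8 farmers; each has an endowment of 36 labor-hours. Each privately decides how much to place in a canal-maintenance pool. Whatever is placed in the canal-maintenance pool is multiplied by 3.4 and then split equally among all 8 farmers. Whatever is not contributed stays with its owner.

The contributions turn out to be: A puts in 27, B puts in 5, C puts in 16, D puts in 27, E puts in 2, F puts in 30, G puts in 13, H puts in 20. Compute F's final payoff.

65.50 labor-hours

Total contributed: 27 + 5 + 16 + 27 + 2 + 30 + 13 + 20 = 140.
Each receives 3.4 × 140 / 8 = 59.50 from the canal-maintenance pool.
F keeps 36 − 30 = 6, so F's payoff is 6 + 59.50 = 65.50.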